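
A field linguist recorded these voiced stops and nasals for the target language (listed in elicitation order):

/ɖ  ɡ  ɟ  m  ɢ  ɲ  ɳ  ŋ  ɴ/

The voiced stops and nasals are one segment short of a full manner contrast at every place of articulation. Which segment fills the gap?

/b/

Oral stop: /ɖ/ (retroflex), /ɟ/ (palatal), /ɡ/ (velar), /ɢ/ (uvular).
Nasal: /m/ (bilabial), /ɳ/ (retroflex), /ɲ/ (palatal), /ŋ/ (velar), /ɴ/ (uvular).
The bilabial row has no oral stop member, so the gap is the bilabial oral stop /b/.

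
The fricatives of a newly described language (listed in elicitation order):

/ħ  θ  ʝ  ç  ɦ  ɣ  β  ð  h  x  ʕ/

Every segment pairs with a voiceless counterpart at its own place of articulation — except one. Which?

Dental: /θ/ ~ /ð/
Palatal: /ç/ ~ /ʝ/
Velar: /x/ ~ /ɣ/
Pharyngeal: /ħ/ ~ /ʕ/
Glottal: /h/ ~ /ɦ/
Bilabial: only /β/ (voiced); no voiceless partner.
So /β/ is the unpaired segment.

/β/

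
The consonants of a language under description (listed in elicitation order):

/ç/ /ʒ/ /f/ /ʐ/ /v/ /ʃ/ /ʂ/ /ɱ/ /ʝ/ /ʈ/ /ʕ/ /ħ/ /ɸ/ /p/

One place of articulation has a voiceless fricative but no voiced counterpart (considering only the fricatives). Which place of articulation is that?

bilabial

Voiceless: /ɸ/ (bilabial), /f/ (labiodental), /ʃ/ (postalveolar), /ʂ/ (retroflex), /ç/ (palatal), /ħ/ (pharyngeal).
Voiced: /v/ (labiodental), /ʒ/ (postalveolar), /ʐ/ (retroflex), /ʝ/ (palatal), /ʕ/ (pharyngeal).
Every place of articulation has a voiced member except bilabial, where /β/ would be expected.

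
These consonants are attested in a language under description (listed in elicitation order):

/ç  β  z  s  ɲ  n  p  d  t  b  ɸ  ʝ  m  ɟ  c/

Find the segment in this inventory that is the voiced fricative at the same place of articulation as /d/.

/z/

/d/ is a voiced alveolar stop.
The voiced fricative at the same place is a voiced alveolar fricative — in this inventory, /z/.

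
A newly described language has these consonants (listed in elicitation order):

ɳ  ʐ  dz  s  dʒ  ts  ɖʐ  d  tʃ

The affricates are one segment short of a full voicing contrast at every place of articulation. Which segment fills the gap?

/ʈʂ/

place of articulation  voiceless  voiced  
alveolar          ts        dz      
postalveolar      tʃ        dʒ      
retroflex         —         ɖʐ      
The retroflex row has no voiceless member, so the gap is the voiceless retroflex affricate /ʈʂ/.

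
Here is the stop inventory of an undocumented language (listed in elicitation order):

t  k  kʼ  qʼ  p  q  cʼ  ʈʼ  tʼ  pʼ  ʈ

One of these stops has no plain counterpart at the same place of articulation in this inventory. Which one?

/cʼ/

Bilabial: /p/ ~ /pʼ/
Alveolar: /t/ ~ /tʼ/
Retroflex: /ʈ/ ~ /ʈʼ/
Velar: /k/ ~ /kʼ/
Uvular: /q/ ~ /qʼ/
Palatal: only /cʼ/ (ejective); no plain partner.
So /cʼ/ is the unpaired segment.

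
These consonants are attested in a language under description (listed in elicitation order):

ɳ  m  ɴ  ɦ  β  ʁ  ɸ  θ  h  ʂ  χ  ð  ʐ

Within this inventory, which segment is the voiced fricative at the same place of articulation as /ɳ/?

/ʐ/

/ɳ/ is a retroflex nasal.
The voiced fricative at the same place is a voiced retroflex fricative — in this inventory, /ʐ/.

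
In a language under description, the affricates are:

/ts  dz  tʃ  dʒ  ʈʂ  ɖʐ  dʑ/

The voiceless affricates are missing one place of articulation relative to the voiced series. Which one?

alveolar: voiceless /ts/, voiced /dz/.
postalveolar: voiceless /tʃ/, voiced /dʒ/.
retroflex: voiceless /ʈʂ/, voiced /ɖʐ/.
alveolo-palatal: voiceless —, voiced /dʑ/.
Every place of articulation has a voiceless member except alveolo-palatal, where /tɕ/ would be expected.

alveolo-palatal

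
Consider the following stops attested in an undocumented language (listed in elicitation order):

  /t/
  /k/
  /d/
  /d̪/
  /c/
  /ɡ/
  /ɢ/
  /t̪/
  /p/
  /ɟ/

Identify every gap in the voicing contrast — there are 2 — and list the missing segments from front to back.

/b/, /q/

Voiceless: /p/ (bilabial), /t̪/ (dental), /t/ (alveolar), /c/ (palatal), /k/ (velar).
Voiced: /d̪/ (dental), /d/ (alveolar), /ɟ/ (palatal), /ɡ/ (velar), /ɢ/ (uvular).
Gaps, from front to back: bilabial lacks voiced (/b/); uvular lacks voiceless (/q/).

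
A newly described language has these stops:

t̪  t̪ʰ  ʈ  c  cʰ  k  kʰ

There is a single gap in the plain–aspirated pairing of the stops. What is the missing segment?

/ʈʰ/

dental: plain /t̪/, aspirated /t̪ʰ/.
retroflex: plain /ʈ/, aspirated —.
palatal: plain /c/, aspirated /cʰ/.
velar: plain /k/, aspirated /kʰ/.
The retroflex row has no aspirated member, so the gap is the aspirated retroflex stop /ʈʰ/.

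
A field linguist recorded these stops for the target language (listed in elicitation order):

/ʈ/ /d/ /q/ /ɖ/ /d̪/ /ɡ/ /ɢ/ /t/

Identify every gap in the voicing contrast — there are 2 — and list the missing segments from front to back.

/t̪/, /k/

dental: voiceless —, voiced /d̪/.
alveolar: voiceless /t/, voiced /d/.
retroflex: voiceless /ʈ/, voiced /ɖ/.
velar: voiceless —, voiced /ɡ/.
uvular: voiceless /q/, voiced /ɢ/.
Gaps, from front to back: dental lacks voiceless (/t̪/); velar lacks voiceless (/k/).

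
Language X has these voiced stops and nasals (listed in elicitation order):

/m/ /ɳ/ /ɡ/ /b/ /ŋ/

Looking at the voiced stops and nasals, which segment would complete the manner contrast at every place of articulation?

/ɖ/

place of articulation  oral stop  nasal   
bilabial          b         m       
retroflex         —         ɳ       
velar             ɡ         ŋ       
The retroflex row has no oral stop member, so the gap is the retroflex oral stop /ɖ/.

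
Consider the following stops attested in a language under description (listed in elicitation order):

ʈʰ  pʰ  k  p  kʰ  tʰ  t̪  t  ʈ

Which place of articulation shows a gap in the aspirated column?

bilabial: plain /p/, aspirated /pʰ/.
dental: plain /t̪/, aspirated —.
alveolar: plain /t/, aspirated /tʰ/.
retroflex: plain /ʈ/, aspirated /ʈʰ/.
velar: plain /k/, aspirated /kʰ/.
Every place of articulation has an aspirated member except dental, where /t̪ʰ/ would be expected.

dental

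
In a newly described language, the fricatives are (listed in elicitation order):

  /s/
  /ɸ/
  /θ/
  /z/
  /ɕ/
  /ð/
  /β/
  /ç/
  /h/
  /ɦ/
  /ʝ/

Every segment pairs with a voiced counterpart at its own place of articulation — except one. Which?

/ɕ/

Bilabial: /ɸ/ ~ /β/
Dental: /θ/ ~ /ð/
Alveolar: /s/ ~ /z/
Palatal: /ç/ ~ /ʝ/
Glottal: /h/ ~ /ɦ/
Alveolo-palatal: only /ɕ/ (voiceless); no voiced partner.
So /ɕ/ is the unpaired segment.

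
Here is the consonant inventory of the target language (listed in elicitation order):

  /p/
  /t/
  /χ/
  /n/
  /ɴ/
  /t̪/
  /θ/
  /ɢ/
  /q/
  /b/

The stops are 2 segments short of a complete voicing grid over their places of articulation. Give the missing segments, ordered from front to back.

/d̪/, /d/

place of articulation  voiceless  voiced  
bilabial          p         b       
dental            t̪        —       
alveolar          t         —       
uvular            q         ɢ       
Gaps, from front to back: dental lacks voiced (/d̪/); alveolar lacks voiced (/d/).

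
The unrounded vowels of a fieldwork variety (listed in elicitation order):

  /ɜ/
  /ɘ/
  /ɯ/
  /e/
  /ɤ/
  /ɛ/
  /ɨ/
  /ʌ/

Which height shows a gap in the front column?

high

height            front     central   back    
high              —         ɨ         ɯ       
high-mid          e         ɘ         ɤ       
low-mid           ɛ         ɜ         ʌ       
Every height has a front member except high, where /i/ would be expected.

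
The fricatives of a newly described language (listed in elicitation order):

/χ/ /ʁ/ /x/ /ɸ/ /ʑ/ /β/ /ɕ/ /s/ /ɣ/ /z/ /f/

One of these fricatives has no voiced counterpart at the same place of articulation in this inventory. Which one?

Bilabial: /ɸ/ ~ /β/
Alveolar: /s/ ~ /z/
Alveolo-palatal: /ɕ/ ~ /ʑ/
Velar: /x/ ~ /ɣ/
Uvular: /χ/ ~ /ʁ/
Labiodental: only /f/ (voiceless); no voiced partner.
So /f/ is the unpaired segment.

/f/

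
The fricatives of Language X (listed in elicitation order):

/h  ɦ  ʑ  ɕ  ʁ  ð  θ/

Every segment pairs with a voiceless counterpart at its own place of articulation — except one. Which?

Dental: /θ/ ~ /ð/
Alveolo-palatal: /ɕ/ ~ /ʑ/
Glottal: /h/ ~ /ɦ/
Uvular: only /ʁ/ (voiced); no voiceless partner.
So /ʁ/ is the unpaired segment.

/ʁ/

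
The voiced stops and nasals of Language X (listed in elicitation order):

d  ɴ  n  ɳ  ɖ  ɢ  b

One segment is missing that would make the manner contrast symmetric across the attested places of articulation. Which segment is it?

/m/

bilabial: oral stop /b/, nasal —.
alveolar: oral stop /d/, nasal /n/.
retroflex: oral stop /ɖ/, nasal /ɳ/.
uvular: oral stop /ɢ/, nasal /ɴ/.
The bilabial row has no nasal member, so the gap is the bilabial nasal /m/.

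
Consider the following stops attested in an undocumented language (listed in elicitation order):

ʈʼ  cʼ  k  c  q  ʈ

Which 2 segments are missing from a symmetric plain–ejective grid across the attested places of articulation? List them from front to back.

/kʼ/, /qʼ/

Plain: /ʈ/ (retroflex), /c/ (palatal), /k/ (velar), /q/ (uvular).
Ejective: /ʈʼ/ (retroflex), /cʼ/ (palatal).
Gaps, from front to back: velar lacks ejective (/kʼ/); uvular lacks ejective (/qʼ/).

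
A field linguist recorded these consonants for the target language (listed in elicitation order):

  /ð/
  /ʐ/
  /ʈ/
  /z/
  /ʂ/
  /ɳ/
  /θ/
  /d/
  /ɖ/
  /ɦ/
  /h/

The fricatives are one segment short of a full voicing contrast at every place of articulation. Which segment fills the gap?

/s/

dental: voiceless /θ/, voiced /ð/.
alveolar: voiceless —, voiced /z/.
retroflex: voiceless /ʂ/, voiced /ʐ/.
glottal: voiceless /h/, voiced /ɦ/.
The alveolar row has no voiceless member, so the gap is the voiceless alveolar fricative /s/.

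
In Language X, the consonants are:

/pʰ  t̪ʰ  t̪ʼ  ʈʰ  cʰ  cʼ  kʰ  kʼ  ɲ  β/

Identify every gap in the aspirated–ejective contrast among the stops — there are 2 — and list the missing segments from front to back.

Aspirated: /pʰ/ (bilabial), /t̪ʰ/ (dental), /ʈʰ/ (retroflex), /cʰ/ (palatal), /kʰ/ (velar).
Ejective: /t̪ʼ/ (dental), /cʼ/ (palatal), /kʼ/ (velar).
Gaps, from front to back: bilabial lacks ejective (/pʼ/); retroflex lacks ejective (/ʈʼ/).

/pʼ/, /ʈʼ/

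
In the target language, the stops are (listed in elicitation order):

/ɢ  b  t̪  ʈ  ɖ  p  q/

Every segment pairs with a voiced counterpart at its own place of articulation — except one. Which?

Bilabial: /p/ ~ /b/
Retroflex: /ʈ/ ~ /ɖ/
Uvular: /q/ ~ /ɢ/
Dental: only /t̪/ (voiceless); no voiced partner.
So /t̪/ is the unpaired segment.

/t̪/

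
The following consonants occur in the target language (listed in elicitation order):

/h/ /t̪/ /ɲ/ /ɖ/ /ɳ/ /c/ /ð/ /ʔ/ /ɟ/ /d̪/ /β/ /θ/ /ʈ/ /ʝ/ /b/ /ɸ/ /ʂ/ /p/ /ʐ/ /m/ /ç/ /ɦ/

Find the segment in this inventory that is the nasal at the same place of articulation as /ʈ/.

/ɳ/

/ʈ/ is a voiceless retroflex stop.
The nasal at the same place is a retroflex nasal — in this inventory, /ɳ/.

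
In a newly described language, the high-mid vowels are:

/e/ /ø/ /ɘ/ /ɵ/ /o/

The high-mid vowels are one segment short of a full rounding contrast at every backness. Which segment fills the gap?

Unrounded: /e/ (front), /ɘ/ (central).
Rounded: /ø/ (front), /ɵ/ (central), /o/ (back).
The back row has no unrounded member, so the gap is the back unrounded vowel /ɤ/.

/ɤ/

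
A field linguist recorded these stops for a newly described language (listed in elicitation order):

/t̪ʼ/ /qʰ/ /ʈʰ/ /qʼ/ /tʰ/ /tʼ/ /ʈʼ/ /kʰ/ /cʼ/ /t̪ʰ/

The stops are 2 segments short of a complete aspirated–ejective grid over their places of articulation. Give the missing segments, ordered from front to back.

Aspirated: /t̪ʰ/ (dental), /tʰ/ (alveolar), /ʈʰ/ (retroflex), /kʰ/ (velar), /qʰ/ (uvular).
Ejective: /t̪ʼ/ (dental), /tʼ/ (alveolar), /ʈʼ/ (retroflex), /cʼ/ (palatal), /qʼ/ (uvular).
Gaps, from front to back: palatal lacks aspirated (/cʰ/); velar lacks ejective (/kʼ/).

/cʰ/, /kʼ/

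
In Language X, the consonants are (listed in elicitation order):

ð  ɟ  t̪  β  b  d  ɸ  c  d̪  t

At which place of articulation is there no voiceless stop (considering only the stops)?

bilabial

Voiceless: /t̪/ (dental), /t/ (alveolar), /c/ (palatal).
Voiced: /b/ (bilabial), /d̪/ (dental), /d/ (alveolar), /ɟ/ (palatal).
Every place of articulation has a voiceless member except bilabial, where /p/ would be expected.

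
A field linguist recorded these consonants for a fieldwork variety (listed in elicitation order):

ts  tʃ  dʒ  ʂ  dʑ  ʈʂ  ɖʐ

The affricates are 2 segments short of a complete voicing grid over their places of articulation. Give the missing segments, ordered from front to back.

alveolar: voiceless /ts/, voiced —.
postalveolar: voiceless /tʃ/, voiced /dʒ/.
retroflex: voiceless /ʈʂ/, voiced /ɖʐ/.
alveolo-palatal: voiceless —, voiced /dʑ/.
Gaps, from front to back: alveolar lacks voiced (/dz/); alveolo-palatal lacks voiceless (/tɕ/).

/dz/, /tɕ/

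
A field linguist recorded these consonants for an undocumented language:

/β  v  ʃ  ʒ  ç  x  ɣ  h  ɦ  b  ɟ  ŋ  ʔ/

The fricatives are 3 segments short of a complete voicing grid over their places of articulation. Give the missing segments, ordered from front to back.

/ɸ/, /f/, /ʝ/

bilabial: voiceless —, voiced /β/.
labiodental: voiceless —, voiced /v/.
postalveolar: voiceless /ʃ/, voiced /ʒ/.
palatal: voiceless /ç/, voiced —.
velar: voiceless /x/, voiced /ɣ/.
glottal: voiceless /h/, voiced /ɦ/.
Gaps, from front to back: bilabial lacks voiceless (/ɸ/); labiodental lacks voiceless (/f/); palatal lacks voiced (/ʝ/).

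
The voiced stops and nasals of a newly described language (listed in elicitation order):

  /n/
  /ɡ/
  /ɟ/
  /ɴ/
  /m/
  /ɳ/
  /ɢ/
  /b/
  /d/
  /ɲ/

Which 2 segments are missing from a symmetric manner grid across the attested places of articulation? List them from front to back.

place of articulation  oral stop  nasal   
bilabial          b         m       
alveolar          d         n       
retroflex         —         ɳ       
palatal           ɟ         ɲ       
velar             ɡ         —       
uvular            ɢ         ɴ       
Gaps, from front to back: retroflex lacks oral stop (/ɖ/); velar lacks nasal (/ŋ/).

/ɖ/, /ŋ/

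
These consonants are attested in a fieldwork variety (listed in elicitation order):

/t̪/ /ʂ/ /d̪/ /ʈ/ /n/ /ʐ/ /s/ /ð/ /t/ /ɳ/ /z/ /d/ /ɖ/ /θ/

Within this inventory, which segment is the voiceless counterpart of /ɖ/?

/ɖ/ is a voiced retroflex stop.
The voiceless counterpart is a voiceless retroflex stop — in this inventory, /ʈ/.

/ʈ/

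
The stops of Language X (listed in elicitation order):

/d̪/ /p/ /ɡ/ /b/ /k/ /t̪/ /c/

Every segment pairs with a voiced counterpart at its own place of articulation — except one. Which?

Bilabial: /p/ ~ /b/
Dental: /t̪/ ~ /d̪/
Velar: /k/ ~ /ɡ/
Palatal: only /c/ (voiceless); no voiced partner.
So /c/ is the unpaired segment.

/c/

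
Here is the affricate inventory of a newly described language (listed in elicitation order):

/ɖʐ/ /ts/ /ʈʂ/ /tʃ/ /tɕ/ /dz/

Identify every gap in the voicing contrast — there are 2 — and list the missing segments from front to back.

/dʒ/, /dʑ/

Voiceless: /ts/ (alveolar), /tʃ/ (postalveolar), /ʈʂ/ (retroflex), /tɕ/ (alveolo-palatal).
Voiced: /dz/ (alveolar), /ɖʐ/ (retroflex).
Gaps, from front to back: postalveolar lacks voiced (/dʒ/); alveolo-palatal lacks voiced (/dʑ/).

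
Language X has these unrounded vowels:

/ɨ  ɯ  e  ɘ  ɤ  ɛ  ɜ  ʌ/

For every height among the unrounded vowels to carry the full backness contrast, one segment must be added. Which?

/i/

high: front —, central /ɨ/, back /ɯ/.
high-mid: front /e/, central /ɘ/, back /ɤ/.
low-mid: front /ɛ/, central /ɜ/, back /ʌ/.
The high row has no front member, so the gap is the high front unrounded vowel /i/.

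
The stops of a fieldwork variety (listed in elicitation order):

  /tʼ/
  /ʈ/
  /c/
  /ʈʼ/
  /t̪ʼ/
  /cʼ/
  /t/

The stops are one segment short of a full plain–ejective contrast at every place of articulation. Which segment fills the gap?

Plain: /t/ (alveolar), /ʈ/ (retroflex), /c/ (palatal).
Ejective: /t̪ʼ/ (dental), /tʼ/ (alveolar), /ʈʼ/ (retroflex), /cʼ/ (palatal).
The dental row has no plain member, so the gap is the plain dental stop /t̪/.

/t̪/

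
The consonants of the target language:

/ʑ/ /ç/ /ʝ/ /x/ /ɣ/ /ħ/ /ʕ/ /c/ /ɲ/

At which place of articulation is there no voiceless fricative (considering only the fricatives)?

alveolo-palatal

alveolo-palatal: voiceless —, voiced /ʑ/.
palatal: voiceless /ç/, voiced /ʝ/.
velar: voiceless /x/, voiced /ɣ/.
pharyngeal: voiceless /ħ/, voiced /ʕ/.
Every place of articulation has a voiceless member except alveolo-palatal, where /ɕ/ would be expected.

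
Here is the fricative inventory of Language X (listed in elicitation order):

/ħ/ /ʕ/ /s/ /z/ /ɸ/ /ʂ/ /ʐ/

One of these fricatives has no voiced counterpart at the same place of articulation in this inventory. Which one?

Alveolar: /s/ ~ /z/
Retroflex: /ʂ/ ~ /ʐ/
Pharyngeal: /ħ/ ~ /ʕ/
Bilabial: only /ɸ/ (voiceless); no voiced partner.
So /ɸ/ is the unpaired segment.

/ɸ/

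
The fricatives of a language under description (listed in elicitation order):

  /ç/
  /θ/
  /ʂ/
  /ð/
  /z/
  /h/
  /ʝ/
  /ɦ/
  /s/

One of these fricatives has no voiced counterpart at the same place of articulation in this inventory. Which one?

Dental: /θ/ ~ /ð/
Alveolar: /s/ ~ /z/
Palatal: /ç/ ~ /ʝ/
Glottal: /h/ ~ /ɦ/
Retroflex: only /ʂ/ (voiceless); no voiced partner.
So /ʂ/ is the unpaired segment.

/ʂ/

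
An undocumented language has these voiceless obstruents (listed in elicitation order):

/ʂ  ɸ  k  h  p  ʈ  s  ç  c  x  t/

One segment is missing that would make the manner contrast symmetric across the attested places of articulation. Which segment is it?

/ʔ/

Stop: /p/ (bilabial), /t/ (alveolar), /ʈ/ (retroflex), /c/ (palatal), /k/ (velar).
Fricative: /ɸ/ (bilabial), /s/ (alveolar), /ʂ/ (retroflex), /ç/ (palatal), /x/ (velar), /h/ (glottal).
The glottal row has no stop member, so the gap is the glottal stop /ʔ/.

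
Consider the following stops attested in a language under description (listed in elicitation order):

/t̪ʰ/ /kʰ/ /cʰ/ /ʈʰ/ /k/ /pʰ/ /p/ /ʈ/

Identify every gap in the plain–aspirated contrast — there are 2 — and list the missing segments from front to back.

bilabial: plain /p/, aspirated /pʰ/.
dental: plain —, aspirated /t̪ʰ/.
retroflex: plain /ʈ/, aspirated /ʈʰ/.
palatal: plain —, aspirated /cʰ/.
velar: plain /k/, aspirated /kʰ/.
Gaps, from front to back: dental lacks plain (/t̪/); palatal lacks plain (/c/).

/t̪/, /c/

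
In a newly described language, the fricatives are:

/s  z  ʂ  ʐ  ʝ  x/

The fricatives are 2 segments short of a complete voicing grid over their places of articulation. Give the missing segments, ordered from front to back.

/ç/, /ɣ/

place of articulation  voiceless  voiced  
alveolar          s         z       
retroflex         ʂ         ʐ       
palatal           —         ʝ       
velar             x         —       
Gaps, from front to back: palatal lacks voiceless (/ç/); velar lacks voiced (/ɣ/).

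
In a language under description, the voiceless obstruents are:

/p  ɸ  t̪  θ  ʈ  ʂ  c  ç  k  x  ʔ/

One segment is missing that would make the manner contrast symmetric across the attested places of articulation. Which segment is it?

place of articulation  stop      fricative
bilabial          p         ɸ       
dental            t̪        θ       
retroflex         ʈ         ʂ       
palatal           c         ç       
velar             k         x       
glottal           ʔ         —       
The glottal row has no fricative member, so the gap is the glottal fricative /h/.

/h/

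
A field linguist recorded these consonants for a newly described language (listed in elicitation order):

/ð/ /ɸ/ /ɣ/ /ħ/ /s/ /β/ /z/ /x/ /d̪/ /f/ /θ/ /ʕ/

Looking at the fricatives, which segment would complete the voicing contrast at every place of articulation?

/v/

place of articulation  voiceless  voiced  
bilabial          ɸ         β       
labiodental       f         —       
dental            θ         ð       
alveolar          s         z       
velar             x         ɣ       
pharyngeal        ħ         ʕ       
The labiodental row has no voiced member, so the gap is the voiced labiodental fricative /v/.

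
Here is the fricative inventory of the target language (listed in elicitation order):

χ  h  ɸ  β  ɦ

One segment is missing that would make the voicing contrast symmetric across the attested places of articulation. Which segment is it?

Voiceless: /ɸ/ (bilabial), /χ/ (uvular), /h/ (glottal).
Voiced: /β/ (bilabial), /ɦ/ (glottal).
The uvular row has no voiced member, so the gap is the voiced uvular fricative /ʁ/.

/ʁ/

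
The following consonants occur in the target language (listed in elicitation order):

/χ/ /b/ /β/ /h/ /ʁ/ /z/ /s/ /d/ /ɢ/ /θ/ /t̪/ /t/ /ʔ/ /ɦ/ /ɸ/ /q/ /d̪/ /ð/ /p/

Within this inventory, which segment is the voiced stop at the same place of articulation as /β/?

/β/ is a voiced bilabial fricative.
The voiced stop at the same place is a voiced bilabial stop — in this inventory, /b/.

/b/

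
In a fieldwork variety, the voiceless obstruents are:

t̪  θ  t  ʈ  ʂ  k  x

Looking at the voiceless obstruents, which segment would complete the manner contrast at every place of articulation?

/s/

Stop: /t̪/ (dental), /t/ (alveolar), /ʈ/ (retroflex), /k/ (velar).
Fricative: /θ/ (dental), /ʂ/ (retroflex), /x/ (velar).
The alveolar row has no fricative member, so the gap is the alveolar fricative /s/.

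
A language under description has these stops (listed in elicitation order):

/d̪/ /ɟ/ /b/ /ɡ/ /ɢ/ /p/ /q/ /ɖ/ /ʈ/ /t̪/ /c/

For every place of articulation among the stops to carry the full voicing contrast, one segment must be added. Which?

/k/

Voiceless: /p/ (bilabial), /t̪/ (dental), /ʈ/ (retroflex), /c/ (palatal), /q/ (uvular).
Voiced: /b/ (bilabial), /d̪/ (dental), /ɖ/ (retroflex), /ɟ/ (palatal), /ɡ/ (velar), /ɢ/ (uvular).
The velar row has no voiceless member, so the gap is the voiceless velar stop /k/.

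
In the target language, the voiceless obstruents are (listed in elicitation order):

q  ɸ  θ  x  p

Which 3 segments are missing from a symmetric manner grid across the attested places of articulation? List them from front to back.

/t̪/, /k/, /χ/

Stop: /p/ (bilabial), /q/ (uvular).
Fricative: /ɸ/ (bilabial), /θ/ (dental), /x/ (velar).
Gaps, from front to back: dental lacks stop (/t̪/); velar lacks stop (/k/); uvular lacks fricative (/χ/).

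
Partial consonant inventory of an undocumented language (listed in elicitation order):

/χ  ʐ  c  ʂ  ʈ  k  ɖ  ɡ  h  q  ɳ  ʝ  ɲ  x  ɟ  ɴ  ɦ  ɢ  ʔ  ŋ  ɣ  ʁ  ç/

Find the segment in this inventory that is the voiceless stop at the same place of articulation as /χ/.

/χ/ is a voiceless uvular fricative.
The voiceless stop at the same place is a voiceless uvular stop — in this inventory, /q/.

/q/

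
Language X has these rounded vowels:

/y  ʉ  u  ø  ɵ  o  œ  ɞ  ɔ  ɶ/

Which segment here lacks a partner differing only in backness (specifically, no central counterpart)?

High: /y/ ~ /ʉ/ ~ /u/
High-mid: /ø/ ~ /ɵ/ ~ /o/
Low-mid: /œ/ ~ /ɞ/ ~ /ɔ/
Low: only /ɶ/ (front); no central partner.
So /ɶ/ is the unpaired segment.

/ɶ/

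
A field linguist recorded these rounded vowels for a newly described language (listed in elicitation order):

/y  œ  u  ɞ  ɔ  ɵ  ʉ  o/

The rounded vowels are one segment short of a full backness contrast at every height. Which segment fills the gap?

high: front /y/, central /ʉ/, back /u/.
high-mid: front —, central /ɵ/, back /o/.
low-mid: front /œ/, central /ɞ/, back /ɔ/.
The high-mid row has no front member, so the gap is the high-mid front rounded vowel /ø/.

/ø/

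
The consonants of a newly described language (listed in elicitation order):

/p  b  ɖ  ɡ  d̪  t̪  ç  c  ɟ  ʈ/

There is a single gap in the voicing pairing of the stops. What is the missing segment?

/k/

Voiceless: /p/ (bilabial), /t̪/ (dental), /ʈ/ (retroflex), /c/ (palatal).
Voiced: /b/ (bilabial), /d̪/ (dental), /ɖ/ (retroflex), /ɟ/ (palatal), /ɡ/ (velar).
The velar row has no voiceless member, so the gap is the voiceless velar stop /k/.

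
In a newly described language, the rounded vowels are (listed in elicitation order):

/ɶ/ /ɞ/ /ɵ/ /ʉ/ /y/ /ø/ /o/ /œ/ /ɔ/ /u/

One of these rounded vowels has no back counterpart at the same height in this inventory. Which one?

/ɶ/

High: /y/ ~ /ʉ/ ~ /u/
High-mid: /ø/ ~ /ɵ/ ~ /o/
Low-mid: /œ/ ~ /ɞ/ ~ /ɔ/
Low: only /ɶ/ (front); no back partner.
So /ɶ/ is the unpaired segment.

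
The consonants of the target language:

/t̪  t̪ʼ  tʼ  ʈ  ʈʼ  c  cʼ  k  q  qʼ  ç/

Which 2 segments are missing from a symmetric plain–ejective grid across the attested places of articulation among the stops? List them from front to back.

dental: plain /t̪/, ejective /t̪ʼ/.
alveolar: plain —, ejective /tʼ/.
retroflex: plain /ʈ/, ejective /ʈʼ/.
palatal: plain /c/, ejective /cʼ/.
velar: plain /k/, ejective —.
uvular: plain /q/, ejective /qʼ/.
Gaps, from front to back: alveolar lacks plain (/t/); velar lacks ejective (/kʼ/).

/t/, /kʼ/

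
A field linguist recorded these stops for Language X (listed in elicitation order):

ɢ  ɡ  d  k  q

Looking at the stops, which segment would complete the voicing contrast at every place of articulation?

/t/

Voiceless: /k/ (velar), /q/ (uvular).
Voiced: /d/ (alveolar), /ɡ/ (velar), /ɢ/ (uvular).
The alveolar row has no voiceless member, so the gap is the voiceless alveolar stop /t/.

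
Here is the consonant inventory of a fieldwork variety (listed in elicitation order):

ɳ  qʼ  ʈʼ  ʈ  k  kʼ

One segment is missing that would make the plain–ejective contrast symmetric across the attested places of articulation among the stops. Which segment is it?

/q/

place of articulation  plain     ejective
retroflex         ʈ         ʈʼ      
velar             k         kʼ      
uvular            —         qʼ      
The uvular row has no plain member, so the gap is the plain uvular stop /q/.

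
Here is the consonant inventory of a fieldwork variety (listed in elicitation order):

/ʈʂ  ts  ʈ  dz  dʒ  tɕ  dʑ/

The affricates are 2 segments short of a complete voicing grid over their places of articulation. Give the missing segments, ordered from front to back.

place of articulation  voiceless  voiced  
alveolar          ts        dz      
postalveolar      —         dʒ      
retroflex         ʈʂ        —       
alveolo-palatal   tɕ        dʑ      
Gaps, from front to back: postalveolar lacks voiceless (/tʃ/); retroflex lacks voiced (/ɖʐ/).

/tʃ/, /ɖʐ/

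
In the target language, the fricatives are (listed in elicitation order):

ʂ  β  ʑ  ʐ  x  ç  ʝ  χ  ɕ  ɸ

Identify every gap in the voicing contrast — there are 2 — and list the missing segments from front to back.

/ɣ/, /ʁ/

bilabial: voiceless /ɸ/, voiced /β/.
retroflex: voiceless /ʂ/, voiced /ʐ/.
alveolo-palatal: voiceless /ɕ/, voiced /ʑ/.
palatal: voiceless /ç/, voiced /ʝ/.
velar: voiceless /x/, voiced —.
uvular: voiceless /χ/, voiced —.
Gaps, from front to back: velar lacks voiced (/ɣ/); uvular lacks voiced (/ʁ/).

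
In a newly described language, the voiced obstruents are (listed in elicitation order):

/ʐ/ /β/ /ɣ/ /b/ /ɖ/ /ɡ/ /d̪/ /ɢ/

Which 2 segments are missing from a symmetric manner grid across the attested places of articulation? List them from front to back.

Stop: /b/ (bilabial), /d̪/ (dental), /ɖ/ (retroflex), /ɡ/ (velar), /ɢ/ (uvular).
Fricative: /β/ (bilabial), /ʐ/ (retroflex), /ɣ/ (velar).
Gaps, from front to back: dental lacks fricative (/ð/); uvular lacks fricative (/ʁ/).

/ð/, /ʁ/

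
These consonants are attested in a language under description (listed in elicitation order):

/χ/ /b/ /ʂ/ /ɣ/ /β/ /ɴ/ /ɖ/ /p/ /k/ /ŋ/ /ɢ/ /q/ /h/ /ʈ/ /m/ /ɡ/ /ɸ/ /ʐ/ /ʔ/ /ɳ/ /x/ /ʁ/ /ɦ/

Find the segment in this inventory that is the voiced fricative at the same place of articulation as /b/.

/β/

/b/ is a voiced bilabial stop.
The voiced fricative at the same place is a voiced bilabial fricative — in this inventory, /β/.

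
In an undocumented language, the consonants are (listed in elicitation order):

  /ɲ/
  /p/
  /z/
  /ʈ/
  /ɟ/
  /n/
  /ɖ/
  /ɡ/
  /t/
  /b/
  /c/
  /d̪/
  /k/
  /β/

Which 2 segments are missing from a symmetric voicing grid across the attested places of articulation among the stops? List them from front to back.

bilabial: voiceless /p/, voiced /b/.
dental: voiceless —, voiced /d̪/.
alveolar: voiceless /t/, voiced —.
retroflex: voiceless /ʈ/, voiced /ɖ/.
palatal: voiceless /c/, voiced /ɟ/.
velar: voiceless /k/, voiced /ɡ/.
Gaps, from front to back: dental lacks voiceless (/t̪/); alveolar lacks voiced (/d/).

/t̪/, /d/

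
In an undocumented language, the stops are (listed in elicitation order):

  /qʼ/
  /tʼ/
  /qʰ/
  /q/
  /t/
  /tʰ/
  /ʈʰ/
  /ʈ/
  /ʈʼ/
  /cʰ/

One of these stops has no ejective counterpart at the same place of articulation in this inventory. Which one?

/cʰ/

Alveolar: /t/ ~ /tʰ/ ~ /tʼ/
Retroflex: /ʈ/ ~ /ʈʰ/ ~ /ʈʼ/
Uvular: /q/ ~ /qʰ/ ~ /qʼ/
Palatal: only /cʰ/ (aspirated); no ejective partner.
So /cʰ/ is the unpaired segment.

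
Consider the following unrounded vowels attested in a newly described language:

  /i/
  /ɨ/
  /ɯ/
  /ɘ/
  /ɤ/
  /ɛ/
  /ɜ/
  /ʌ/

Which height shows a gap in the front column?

high-mid

height            front     central   back    
high              i         ɨ         ɯ       
high-mid          —         ɘ         ɤ       
low-mid           ɛ         ɜ         ʌ       
Every height has a front member except high-mid, where /e/ would be expected.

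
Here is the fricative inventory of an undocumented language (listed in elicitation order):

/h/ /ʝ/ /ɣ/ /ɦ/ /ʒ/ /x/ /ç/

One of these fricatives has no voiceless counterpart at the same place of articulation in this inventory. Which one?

/ʒ/

Palatal: /ç/ ~ /ʝ/
Velar: /x/ ~ /ɣ/
Glottal: /h/ ~ /ɦ/
Postalveolar: only /ʒ/ (voiced); no voiceless partner.
So /ʒ/ is the unpaired segment.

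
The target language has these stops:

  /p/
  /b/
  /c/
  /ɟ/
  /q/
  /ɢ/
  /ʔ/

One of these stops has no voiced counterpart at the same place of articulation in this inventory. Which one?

Bilabial: /p/ ~ /b/
Palatal: /c/ ~ /ɟ/
Uvular: /q/ ~ /ɢ/
Glottal: only /ʔ/ (voiceless); no voiced partner.
So /ʔ/ is the unpaired segment.

/ʔ/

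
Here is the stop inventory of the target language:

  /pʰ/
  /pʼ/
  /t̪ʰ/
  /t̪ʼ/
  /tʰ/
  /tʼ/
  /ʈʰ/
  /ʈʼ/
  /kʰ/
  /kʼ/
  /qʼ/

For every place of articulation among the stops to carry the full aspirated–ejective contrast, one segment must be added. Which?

/qʰ/

place of articulation  aspirated  ejective
bilabial          pʰ        pʼ      
dental            t̪ʰ       t̪ʼ     
alveolar          tʰ        tʼ      
retroflex         ʈʰ        ʈʼ      
velar             kʰ        kʼ      
uvular            —         qʼ      
The uvular row has no aspirated member, so the gap is the aspirated uvular stop /qʰ/.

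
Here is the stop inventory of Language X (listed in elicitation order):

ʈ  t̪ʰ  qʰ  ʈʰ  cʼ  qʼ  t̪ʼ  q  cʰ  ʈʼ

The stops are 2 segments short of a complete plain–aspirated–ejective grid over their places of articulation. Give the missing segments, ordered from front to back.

place of articulation  plain     aspirated  ejective
dental            —         t̪ʰ       t̪ʼ     
retroflex         ʈ         ʈʰ        ʈʼ      
palatal           —         cʰ        cʼ      
uvular            q         qʰ        qʼ      
Gaps, from front to back: dental lacks plain (/t̪/); palatal lacks plain (/c/).

/t̪/, /c/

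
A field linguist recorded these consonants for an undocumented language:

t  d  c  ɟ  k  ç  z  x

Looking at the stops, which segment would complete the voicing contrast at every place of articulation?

/ɡ/

Voiceless: /t/ (alveolar), /c/ (palatal), /k/ (velar).
Voiced: /d/ (alveolar), /ɟ/ (palatal).
The velar row has no voiced member, so the gap is the voiced velar stop /ɡ/.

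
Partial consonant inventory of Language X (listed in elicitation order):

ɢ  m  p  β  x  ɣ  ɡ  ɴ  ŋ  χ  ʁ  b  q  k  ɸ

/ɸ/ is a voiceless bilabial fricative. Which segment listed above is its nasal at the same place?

/m/

The nasal at the same place is a bilabial nasal — in this inventory, /m/.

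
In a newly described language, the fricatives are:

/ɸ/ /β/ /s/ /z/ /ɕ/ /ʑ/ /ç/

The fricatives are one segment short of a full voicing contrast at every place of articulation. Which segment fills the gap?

/ʝ/

place of articulation  voiceless  voiced  
bilabial          ɸ         β       
alveolar          s         z       
alveolo-palatal   ɕ         ʑ       
palatal           ç         —       
The palatal row has no voiced member, so the gap is the voiced palatal fricative /ʝ/.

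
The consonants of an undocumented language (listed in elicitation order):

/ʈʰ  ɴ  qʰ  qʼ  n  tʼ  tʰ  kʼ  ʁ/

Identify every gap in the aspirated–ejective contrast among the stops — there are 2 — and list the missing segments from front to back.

/ʈʼ/, /kʰ/

alveolar: aspirated /tʰ/, ejective /tʼ/.
retroflex: aspirated /ʈʰ/, ejective —.
velar: aspirated —, ejective /kʼ/.
uvular: aspirated /qʰ/, ejective /qʼ/.
Gaps, from front to back: retroflex lacks ejective (/ʈʼ/); velar lacks aspirated (/kʰ/).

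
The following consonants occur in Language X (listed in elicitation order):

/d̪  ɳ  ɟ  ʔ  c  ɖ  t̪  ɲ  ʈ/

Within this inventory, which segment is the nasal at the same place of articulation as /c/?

/ɲ/

/c/ is a voiceless palatal stop.
The nasal at the same place is a palatal nasal — in this inventory, /ɲ/.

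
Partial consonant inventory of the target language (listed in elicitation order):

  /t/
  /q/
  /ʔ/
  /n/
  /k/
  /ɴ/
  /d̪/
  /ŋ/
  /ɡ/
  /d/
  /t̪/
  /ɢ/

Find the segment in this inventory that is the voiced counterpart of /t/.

/d/

/t/ is a voiceless alveolar stop.
The voiced counterpart is a voiced alveolar stop — in this inventory, /d/.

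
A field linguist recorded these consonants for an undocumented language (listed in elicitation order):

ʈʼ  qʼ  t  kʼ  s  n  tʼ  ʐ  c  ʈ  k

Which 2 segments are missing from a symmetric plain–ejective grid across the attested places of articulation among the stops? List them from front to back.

/cʼ/, /q/

place of articulation  plain     ejective
alveolar          t         tʼ      
retroflex         ʈ         ʈʼ      
palatal           c         —       
velar             k         kʼ      
uvular            —         qʼ      
Gaps, from front to back: palatal lacks ejective (/cʼ/); uvular lacks plain (/q/).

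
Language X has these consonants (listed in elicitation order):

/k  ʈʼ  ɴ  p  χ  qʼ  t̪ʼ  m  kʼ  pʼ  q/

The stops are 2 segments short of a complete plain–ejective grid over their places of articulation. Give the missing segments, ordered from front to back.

place of articulation  plain     ejective
bilabial          p         pʼ      
dental            —         t̪ʼ     
retroflex         —         ʈʼ      
velar             k         kʼ      
uvular            q         qʼ      
Gaps, from front to back: dental lacks plain (/t̪/); retroflex lacks plain (/ʈ/).

/t̪/, /ʈ/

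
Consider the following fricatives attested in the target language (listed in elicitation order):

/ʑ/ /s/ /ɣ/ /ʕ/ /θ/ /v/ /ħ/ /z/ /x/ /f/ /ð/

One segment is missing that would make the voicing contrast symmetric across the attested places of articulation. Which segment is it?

place of articulation  voiceless  voiced  
labiodental       f         v       
dental            θ         ð       
alveolar          s         z       
alveolo-palatal   —         ʑ       
velar             x         ɣ       
pharyngeal        ħ         ʕ       
The alveolo-palatal row has no voiceless member, so the gap is the voiceless alveolo-palatal fricative /ɕ/.

/ɕ/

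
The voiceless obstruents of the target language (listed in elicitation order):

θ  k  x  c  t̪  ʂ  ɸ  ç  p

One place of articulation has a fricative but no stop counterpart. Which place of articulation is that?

Stop: /p/ (bilabial), /t̪/ (dental), /c/ (palatal), /k/ (velar).
Fricative: /ɸ/ (bilabial), /θ/ (dental), /ʂ/ (retroflex), /ç/ (palatal), /x/ (velar).
Every place of articulation has a stop member except retroflex, where /ʈ/ would be expected.

retroflex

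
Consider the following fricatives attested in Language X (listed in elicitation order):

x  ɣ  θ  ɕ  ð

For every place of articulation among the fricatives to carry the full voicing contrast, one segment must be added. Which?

/ʑ/

Voiceless: /θ/ (dental), /ɕ/ (alveolo-palatal), /x/ (velar).
Voiced: /ð/ (dental), /ɣ/ (velar).
The alveolo-palatal row has no voiced member, so the gap is the voiced alveolo-palatal fricative /ʑ/.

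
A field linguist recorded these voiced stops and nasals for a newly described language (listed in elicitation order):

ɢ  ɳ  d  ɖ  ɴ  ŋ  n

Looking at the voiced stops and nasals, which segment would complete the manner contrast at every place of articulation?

place of articulation  oral stop  nasal   
alveolar          d         n       
retroflex         ɖ         ɳ       
velar             —         ŋ       
uvular            ɢ         ɴ       
The velar row has no oral stop member, so the gap is the velar oral stop /ɡ/.

/ɡ/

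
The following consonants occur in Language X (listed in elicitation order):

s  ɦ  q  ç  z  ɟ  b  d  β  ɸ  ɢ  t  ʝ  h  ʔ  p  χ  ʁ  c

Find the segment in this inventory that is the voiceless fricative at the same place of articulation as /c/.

/c/ is a voiceless palatal stop.
The voiceless fricative at the same place is a voiceless palatal fricative — in this inventory, /ç/.

/ç/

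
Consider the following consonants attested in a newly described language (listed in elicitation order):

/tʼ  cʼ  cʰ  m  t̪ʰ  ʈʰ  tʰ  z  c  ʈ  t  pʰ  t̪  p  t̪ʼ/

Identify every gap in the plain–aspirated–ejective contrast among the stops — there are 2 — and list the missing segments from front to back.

bilabial: plain /p/, aspirated /pʰ/, ejective —.
dental: plain /t̪/, aspirated /t̪ʰ/, ejective /t̪ʼ/.
alveolar: plain /t/, aspirated /tʰ/, ejective /tʼ/.
retroflex: plain /ʈ/, aspirated /ʈʰ/, ejective —.
palatal: plain /c/, aspirated /cʰ/, ejective /cʼ/.
Gaps, from front to back: bilabial lacks ejective (/pʼ/); retroflex lacks ejective (/ʈʼ/).

/pʼ/, /ʈʼ/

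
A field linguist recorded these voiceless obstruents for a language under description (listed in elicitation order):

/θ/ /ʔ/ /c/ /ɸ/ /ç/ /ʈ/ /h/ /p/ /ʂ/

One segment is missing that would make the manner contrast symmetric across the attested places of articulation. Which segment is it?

/t̪/

Stop: /p/ (bilabial), /ʈ/ (retroflex), /c/ (palatal), /ʔ/ (glottal).
Fricative: /ɸ/ (bilabial), /θ/ (dental), /ʂ/ (retroflex), /ç/ (palatal), /h/ (glottal).
The dental row has no stop member, so the gap is the dental stop /t̪/.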